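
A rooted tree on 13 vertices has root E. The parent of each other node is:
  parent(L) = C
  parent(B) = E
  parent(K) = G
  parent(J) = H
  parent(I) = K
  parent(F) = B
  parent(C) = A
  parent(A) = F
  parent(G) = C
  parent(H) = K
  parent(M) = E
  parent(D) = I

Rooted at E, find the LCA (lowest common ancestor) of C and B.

Path C→root: C A F B E; path B→root: B E.
First common node: B.

B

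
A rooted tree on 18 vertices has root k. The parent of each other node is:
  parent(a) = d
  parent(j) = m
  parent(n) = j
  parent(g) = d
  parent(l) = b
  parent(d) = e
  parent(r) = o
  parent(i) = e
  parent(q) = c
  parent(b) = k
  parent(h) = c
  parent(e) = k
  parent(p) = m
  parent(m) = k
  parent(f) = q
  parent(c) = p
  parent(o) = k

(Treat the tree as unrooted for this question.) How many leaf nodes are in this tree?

Exactly 8 nodes have a single neighbour: a, f, g, h, i, l, n, r.

8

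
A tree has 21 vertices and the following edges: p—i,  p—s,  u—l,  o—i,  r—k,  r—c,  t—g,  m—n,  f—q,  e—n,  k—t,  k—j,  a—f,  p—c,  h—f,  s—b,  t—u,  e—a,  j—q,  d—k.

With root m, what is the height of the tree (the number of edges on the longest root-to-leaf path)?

The longest root-to-leaf path is m → n → e → a → f → q → j → k → r → c → p → s → b (12 edges).

12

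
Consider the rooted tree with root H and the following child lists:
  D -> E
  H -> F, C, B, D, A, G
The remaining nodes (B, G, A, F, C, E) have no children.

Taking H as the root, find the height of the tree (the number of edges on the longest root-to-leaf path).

2

E sits deepest: H → D → E — 2 edges from the root.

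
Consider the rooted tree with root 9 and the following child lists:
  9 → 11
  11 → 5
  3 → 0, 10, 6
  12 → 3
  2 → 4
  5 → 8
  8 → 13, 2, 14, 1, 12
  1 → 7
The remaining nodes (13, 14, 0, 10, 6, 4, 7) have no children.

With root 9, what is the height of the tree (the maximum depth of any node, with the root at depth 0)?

The longest root-to-leaf path is 9 – 11 – 5 – 8 – 12 – 3 – 0 (6 edges).

6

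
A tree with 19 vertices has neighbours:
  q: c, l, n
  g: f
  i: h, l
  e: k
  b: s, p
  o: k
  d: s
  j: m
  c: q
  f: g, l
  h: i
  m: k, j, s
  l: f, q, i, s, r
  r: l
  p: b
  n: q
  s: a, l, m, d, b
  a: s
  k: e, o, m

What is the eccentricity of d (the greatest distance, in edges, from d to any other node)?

A farthest node from d is h (c, g, o, e, n also at distance 4).
The path d–s–l–i–h has 4 edges.

4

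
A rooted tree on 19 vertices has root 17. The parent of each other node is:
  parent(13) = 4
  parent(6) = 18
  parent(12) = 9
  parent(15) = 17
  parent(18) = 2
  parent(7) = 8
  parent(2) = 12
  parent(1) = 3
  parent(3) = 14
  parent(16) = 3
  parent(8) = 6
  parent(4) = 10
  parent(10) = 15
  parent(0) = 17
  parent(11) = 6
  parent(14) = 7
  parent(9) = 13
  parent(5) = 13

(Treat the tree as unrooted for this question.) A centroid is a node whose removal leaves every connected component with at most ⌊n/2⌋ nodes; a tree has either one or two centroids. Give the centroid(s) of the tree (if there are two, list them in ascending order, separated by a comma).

If 2 is removed the pieces have sizes 9, 9, all ≤ ⌊19/2⌋ = 9.
Every other node leaves some component of size > 9, so the centroid is unique.

2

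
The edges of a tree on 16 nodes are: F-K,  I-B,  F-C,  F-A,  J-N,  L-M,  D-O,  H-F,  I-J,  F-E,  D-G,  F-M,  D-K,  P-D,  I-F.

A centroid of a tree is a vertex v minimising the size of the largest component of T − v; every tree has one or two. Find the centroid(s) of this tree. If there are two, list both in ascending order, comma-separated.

Delete F: the remaining components have sizes 5, 4, 2, 1, 1, 1, 1. Max 5 ≤ 8, so F is a centroid.
No neighbour of F does as well, so F is the unique centroid.

F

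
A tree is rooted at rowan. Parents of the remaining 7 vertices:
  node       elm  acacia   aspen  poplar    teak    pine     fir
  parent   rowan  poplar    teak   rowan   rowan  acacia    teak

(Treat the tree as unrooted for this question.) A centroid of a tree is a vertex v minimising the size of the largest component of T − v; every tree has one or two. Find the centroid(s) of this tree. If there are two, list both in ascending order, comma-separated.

Removing rowan splits the tree into components of sizes 3, 3, 1; the largest is 3 ≤ ⌊8/2⌋ = 4.
No neighbour of rowan does as well, so rowan is the unique centroid.

rowan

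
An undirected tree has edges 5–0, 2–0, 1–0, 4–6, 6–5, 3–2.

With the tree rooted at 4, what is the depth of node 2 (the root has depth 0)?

4

Climbing from 2 to the root: 2 → 0 → 5 → 6 → 4. That's 4 steps.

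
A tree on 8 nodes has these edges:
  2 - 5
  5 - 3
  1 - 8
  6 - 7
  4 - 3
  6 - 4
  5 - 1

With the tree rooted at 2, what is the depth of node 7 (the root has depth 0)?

5

2–5–3–4–6–7 — 5 edges.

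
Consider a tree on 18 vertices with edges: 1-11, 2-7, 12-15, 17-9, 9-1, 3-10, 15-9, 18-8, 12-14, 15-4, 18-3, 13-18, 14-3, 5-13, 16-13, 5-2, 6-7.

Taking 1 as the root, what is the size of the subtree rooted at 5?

The subtree rooted at 5 contains: 5, 2, 7, 6 — 4 nodes.

4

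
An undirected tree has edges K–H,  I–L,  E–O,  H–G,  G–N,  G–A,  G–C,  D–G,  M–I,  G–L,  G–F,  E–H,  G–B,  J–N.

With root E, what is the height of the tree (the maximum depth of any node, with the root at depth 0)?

A deepest node is M, reached by E-H-G-L-I-M.
That path has 5 edges, so the height is 5.

5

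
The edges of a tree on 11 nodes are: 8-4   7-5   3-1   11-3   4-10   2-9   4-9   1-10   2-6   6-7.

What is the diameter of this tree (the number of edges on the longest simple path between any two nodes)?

9

BFS from 5 reaches 11 last, at distance 9; BFS from 11 confirms no node is farther.
Path: 5 - 7 - 6 - 2 - 9 - 4 - 10 - 1 - 3 - 11.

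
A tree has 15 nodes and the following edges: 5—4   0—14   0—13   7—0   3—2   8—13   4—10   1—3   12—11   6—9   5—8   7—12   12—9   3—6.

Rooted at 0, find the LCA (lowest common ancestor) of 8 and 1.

0

8's ancestor chain is 8, 13, 0 and 1's is 1, 3, 6, 9, 12, 7, 0; they first meet at 0.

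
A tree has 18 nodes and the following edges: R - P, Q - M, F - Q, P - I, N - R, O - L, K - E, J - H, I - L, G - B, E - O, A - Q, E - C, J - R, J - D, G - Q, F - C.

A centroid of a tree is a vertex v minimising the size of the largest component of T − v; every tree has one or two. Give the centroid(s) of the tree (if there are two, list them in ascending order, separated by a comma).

E, O

If O is removed the pieces have sizes 9, 8, all ≤ ⌊18/2⌋ = 9.
Its neighbour E also leaves a largest component of size 9, so both are centroids.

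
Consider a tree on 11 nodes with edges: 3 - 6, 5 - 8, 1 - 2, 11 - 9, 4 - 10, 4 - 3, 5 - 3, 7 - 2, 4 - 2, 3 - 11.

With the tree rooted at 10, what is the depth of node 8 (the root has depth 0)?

Climbing from 8 to the root: 8 – 5 – 3 – 4 – 10. That's 4 steps.

4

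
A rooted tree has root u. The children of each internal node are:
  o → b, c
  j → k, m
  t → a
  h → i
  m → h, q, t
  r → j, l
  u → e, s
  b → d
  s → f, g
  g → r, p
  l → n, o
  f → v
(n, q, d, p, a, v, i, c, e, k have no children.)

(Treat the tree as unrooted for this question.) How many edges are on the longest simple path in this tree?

BFS from a reaches v last, at distance 8; BFS from v confirms no node is farther.
Path: a - t - m - j - r - g - s - f - v.

8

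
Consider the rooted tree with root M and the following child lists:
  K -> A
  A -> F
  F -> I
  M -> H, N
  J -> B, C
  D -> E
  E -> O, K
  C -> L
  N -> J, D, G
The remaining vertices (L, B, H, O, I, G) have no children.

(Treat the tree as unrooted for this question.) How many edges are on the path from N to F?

5

N - D - E - K - A - F: 5 edges.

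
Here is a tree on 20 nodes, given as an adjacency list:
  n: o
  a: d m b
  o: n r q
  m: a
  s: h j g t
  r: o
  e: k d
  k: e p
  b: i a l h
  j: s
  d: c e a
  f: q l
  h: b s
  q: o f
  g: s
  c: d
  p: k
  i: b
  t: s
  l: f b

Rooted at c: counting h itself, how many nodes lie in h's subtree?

5

The subtree rooted at h contains: h, s, g, j, t — 5 nodes.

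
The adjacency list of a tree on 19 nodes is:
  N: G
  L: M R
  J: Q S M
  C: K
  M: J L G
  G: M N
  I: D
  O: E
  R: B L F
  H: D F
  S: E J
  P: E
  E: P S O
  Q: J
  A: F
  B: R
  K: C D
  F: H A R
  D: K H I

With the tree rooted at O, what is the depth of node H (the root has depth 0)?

8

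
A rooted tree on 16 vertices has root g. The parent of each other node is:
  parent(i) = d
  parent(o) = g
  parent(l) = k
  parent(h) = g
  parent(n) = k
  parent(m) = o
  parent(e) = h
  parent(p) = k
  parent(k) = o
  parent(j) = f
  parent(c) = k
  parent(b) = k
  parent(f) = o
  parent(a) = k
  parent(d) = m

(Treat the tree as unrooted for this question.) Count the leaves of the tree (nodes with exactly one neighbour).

9

Degree-1 nodes: a, b, c, e, i, j, l, n, p — 9 of them.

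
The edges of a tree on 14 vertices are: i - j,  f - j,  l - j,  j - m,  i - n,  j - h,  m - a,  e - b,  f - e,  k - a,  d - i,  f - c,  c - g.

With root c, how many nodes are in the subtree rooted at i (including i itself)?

3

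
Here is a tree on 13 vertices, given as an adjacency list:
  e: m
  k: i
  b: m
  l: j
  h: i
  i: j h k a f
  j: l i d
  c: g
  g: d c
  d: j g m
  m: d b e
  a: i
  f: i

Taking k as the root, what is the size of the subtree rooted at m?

Descendants of m (including itself): m, b, e. That's 3.

3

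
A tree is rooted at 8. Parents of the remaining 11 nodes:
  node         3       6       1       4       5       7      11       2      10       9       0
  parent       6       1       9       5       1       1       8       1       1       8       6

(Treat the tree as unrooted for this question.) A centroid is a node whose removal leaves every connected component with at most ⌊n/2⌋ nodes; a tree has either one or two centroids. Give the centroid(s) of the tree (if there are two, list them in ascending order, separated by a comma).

If 1 is removed the pieces have sizes 3, 3, 2, 1, 1, 1, all ≤ ⌊12/2⌋ = 6.
No neighbour of 1 does as well, so 1 is the unique centroid.

1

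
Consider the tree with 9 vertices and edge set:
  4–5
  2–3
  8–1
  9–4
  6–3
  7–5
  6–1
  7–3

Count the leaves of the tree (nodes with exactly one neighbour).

The leaves are 2, 8, 9.
That is 3 leaves.

3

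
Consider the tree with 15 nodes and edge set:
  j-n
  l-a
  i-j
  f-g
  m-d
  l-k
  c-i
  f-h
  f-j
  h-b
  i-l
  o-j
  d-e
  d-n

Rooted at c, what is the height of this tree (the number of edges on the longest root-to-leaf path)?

The longest root-to-leaf path is c → i → j → f → h → b (5 edges).

5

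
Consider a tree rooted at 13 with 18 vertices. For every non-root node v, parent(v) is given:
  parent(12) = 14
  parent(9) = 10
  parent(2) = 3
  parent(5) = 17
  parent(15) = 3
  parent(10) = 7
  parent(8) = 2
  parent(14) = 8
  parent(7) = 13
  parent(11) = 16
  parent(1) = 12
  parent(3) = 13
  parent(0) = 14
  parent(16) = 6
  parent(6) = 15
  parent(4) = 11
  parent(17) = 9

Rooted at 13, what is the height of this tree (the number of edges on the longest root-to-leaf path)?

6

A deepest node is 4, reached by 13 – 3 – 15 – 6 – 16 – 11 – 4.
That path has 6 edges, so the height is 6.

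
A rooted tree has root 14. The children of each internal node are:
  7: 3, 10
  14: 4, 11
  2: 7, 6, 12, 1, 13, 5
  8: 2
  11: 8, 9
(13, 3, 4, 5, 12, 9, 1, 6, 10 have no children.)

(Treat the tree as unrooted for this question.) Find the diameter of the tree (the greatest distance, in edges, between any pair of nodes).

6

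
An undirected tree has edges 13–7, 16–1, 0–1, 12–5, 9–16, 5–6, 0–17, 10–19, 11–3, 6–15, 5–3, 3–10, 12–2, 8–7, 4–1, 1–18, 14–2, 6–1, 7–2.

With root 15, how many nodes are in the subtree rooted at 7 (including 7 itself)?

Descendants of 7 (including itself): 7, 13, 8. That's 3.

3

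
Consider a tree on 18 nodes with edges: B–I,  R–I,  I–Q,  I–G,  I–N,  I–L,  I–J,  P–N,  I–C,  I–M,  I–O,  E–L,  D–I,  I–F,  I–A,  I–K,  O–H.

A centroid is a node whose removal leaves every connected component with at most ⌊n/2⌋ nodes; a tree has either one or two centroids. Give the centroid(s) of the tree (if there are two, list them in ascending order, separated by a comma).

Delete I: the remaining components have sizes 2, 2, 2, 1, 1, 1, 1, 1, 1, 1, 1, 1, 1, 1. Max 2 ≤ 9, so I is a centroid.
Every other node leaves some component of size > 9, so the centroid is unique.

I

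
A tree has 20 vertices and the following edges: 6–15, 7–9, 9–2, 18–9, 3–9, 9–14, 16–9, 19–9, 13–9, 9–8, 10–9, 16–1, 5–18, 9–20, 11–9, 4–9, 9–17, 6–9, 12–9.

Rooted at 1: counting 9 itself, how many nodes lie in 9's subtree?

The subtree rooted at 9 contains: 9, 4, 11, 10, 18, 20, 6, 3, 19, 13, 17, 14, 2, 12, 8, 7, 5, 15 — 18 nodes.

18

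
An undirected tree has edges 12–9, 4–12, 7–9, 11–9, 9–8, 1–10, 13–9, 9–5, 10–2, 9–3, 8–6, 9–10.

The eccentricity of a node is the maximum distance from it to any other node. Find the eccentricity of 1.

The node farthest from 1 is 4 (6 also at distance 4), via 1-10-9-12-4 — 4 edges.

4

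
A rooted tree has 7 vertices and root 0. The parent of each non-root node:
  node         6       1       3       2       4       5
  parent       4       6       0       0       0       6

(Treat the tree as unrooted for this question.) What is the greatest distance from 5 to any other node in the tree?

A farthest node from 5 is 3 (2 also at distance 4).
The path 5–6–4–0–3 has 4 edges.

4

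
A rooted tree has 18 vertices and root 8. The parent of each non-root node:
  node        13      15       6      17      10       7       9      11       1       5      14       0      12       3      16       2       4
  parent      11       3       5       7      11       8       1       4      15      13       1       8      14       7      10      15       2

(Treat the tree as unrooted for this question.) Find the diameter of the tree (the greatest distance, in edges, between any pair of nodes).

10

Starting from 6, a farthest node is 0 at distance 10.
One longest path: 6 – 5 – 13 – 11 – 4 – 2 – 15 – 3 – 7 – 8 – 0.
So the diameter is 10.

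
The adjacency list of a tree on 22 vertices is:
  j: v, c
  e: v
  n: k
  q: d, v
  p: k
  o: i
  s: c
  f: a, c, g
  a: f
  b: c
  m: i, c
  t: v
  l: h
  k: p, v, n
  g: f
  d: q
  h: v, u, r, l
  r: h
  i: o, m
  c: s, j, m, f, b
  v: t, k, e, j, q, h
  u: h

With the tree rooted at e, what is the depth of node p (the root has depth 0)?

Path from e to p: e – v – k – p, which has 3 edges.

3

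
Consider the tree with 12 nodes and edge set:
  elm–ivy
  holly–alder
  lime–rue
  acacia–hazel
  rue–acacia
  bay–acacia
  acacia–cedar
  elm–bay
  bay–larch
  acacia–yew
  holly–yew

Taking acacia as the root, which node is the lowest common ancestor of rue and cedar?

Ancestors of rue (toward the root): rue, acacia.
Ancestors of cedar: cedar, acacia.
The deepest node appearing in both lists is acacia.

acacia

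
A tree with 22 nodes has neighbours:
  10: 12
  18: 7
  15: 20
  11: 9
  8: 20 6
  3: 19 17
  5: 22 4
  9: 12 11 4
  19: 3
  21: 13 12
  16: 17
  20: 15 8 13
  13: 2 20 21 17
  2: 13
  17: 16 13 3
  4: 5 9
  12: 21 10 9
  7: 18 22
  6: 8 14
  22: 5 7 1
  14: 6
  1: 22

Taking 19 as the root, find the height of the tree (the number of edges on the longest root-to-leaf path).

The longest root-to-leaf path is 19 → 3 → 17 → 13 → 21 → 12 → 9 → 4 → 5 → 22 → 7 → 18 (11 edges).

11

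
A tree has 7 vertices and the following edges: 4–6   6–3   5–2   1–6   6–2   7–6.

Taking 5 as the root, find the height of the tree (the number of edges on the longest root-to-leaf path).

3

The longest root-to-leaf path is 5 → 2 → 6 → 7 (3 edges).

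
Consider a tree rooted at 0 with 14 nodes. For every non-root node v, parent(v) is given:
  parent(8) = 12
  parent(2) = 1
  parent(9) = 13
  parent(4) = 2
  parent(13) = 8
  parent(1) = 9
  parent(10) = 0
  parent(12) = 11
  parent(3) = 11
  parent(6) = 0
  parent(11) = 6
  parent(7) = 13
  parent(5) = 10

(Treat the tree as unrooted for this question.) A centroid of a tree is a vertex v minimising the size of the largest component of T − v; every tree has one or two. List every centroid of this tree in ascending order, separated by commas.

8, 12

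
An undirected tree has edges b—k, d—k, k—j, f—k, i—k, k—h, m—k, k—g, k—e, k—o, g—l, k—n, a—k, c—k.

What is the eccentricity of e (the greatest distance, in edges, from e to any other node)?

3

A farthest node from e is l.
The path e – k – g – l has 3 edges.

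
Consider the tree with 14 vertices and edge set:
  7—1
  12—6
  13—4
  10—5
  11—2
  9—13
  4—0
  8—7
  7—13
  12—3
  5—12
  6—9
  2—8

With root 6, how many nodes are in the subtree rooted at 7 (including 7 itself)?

The subtree rooted at 7 contains: 7, 1, 8, 2, 11 — 5 nodes.

5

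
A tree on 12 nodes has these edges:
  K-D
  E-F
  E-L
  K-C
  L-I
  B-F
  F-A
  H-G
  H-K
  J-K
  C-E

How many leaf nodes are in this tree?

The leaves are A, B, D, G, I, J.
That is 6 leaves.

6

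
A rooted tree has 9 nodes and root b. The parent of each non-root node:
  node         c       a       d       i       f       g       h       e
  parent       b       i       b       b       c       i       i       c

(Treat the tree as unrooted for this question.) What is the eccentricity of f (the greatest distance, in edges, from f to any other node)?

The node farthest from f is g (a, h also at distance 4), via f – c – b – i – g — 4 edges.

4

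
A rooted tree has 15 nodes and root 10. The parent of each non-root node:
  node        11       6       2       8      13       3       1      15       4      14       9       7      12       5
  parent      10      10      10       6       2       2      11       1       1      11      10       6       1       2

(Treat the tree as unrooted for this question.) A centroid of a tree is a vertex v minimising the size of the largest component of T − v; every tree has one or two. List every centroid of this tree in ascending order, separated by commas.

Removing 10 splits the tree into components of sizes 6, 4, 3, 1; the largest is 6 ≤ ⌊15/2⌋ = 7.
Every other node leaves some component of size > 7, so the centroid is unique.

10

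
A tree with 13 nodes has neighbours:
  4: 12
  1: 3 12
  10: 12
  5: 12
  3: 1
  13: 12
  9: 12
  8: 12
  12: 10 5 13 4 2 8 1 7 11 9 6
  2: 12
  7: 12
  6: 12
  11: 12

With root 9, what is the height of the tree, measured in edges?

A deepest node is 3, reached by 9 – 12 – 1 – 3.
That path has 3 edges, so the height is 3.

3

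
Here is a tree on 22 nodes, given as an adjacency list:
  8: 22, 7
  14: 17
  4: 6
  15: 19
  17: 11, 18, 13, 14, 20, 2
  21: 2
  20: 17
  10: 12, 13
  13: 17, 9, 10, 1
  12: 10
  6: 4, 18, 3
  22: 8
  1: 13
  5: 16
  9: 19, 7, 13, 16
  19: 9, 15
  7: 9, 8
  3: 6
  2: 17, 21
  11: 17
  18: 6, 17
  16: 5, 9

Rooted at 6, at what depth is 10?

4

Path from 6 to 10: 6–18–17–13–10, which has 4 edges.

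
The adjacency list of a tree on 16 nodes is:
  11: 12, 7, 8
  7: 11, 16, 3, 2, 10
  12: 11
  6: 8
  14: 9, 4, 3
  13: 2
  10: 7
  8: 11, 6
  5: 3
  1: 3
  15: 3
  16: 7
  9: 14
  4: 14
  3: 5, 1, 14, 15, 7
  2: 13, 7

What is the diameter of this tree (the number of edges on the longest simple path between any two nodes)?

6

BFS from 6 reaches 9 last, at distance 6; BFS from 9 confirms no node is farther.
Path: 6 - 8 - 11 - 7 - 3 - 14 - 9.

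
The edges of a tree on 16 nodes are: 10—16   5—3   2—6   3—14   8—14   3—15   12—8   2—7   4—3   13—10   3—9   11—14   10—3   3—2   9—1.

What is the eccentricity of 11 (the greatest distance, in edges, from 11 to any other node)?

A farthest node from 11 is 7 (6, 13, 16, 1 also at distance 4).
The path 11-14-3-2-7 has 4 edges.

4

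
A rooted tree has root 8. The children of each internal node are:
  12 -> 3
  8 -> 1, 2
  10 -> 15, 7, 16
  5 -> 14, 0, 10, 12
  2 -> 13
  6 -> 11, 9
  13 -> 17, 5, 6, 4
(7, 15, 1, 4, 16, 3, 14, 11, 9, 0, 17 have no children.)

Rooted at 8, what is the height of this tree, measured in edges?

5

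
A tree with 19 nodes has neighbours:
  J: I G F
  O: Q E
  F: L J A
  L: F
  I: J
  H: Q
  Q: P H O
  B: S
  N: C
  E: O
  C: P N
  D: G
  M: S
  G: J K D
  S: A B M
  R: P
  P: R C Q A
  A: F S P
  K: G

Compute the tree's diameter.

8

A longest path is K – G – J – F – A – P – Q – O – E, with 8 edges.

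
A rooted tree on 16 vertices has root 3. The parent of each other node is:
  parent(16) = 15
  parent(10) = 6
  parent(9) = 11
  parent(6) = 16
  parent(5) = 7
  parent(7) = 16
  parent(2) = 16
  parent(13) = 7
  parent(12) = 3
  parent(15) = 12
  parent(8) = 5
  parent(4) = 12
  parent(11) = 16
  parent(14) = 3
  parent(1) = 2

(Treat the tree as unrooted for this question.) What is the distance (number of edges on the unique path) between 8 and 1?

Walking from 8: 8 - 5 - 7 - 16 - 2 - 1. Length 5.

5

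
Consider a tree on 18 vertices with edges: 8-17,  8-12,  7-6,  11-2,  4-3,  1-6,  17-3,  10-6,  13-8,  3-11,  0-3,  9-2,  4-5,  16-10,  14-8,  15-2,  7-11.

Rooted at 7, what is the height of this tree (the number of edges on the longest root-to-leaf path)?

5

A deepest node is 13, reached by 7–11–3–17–8–13.
That path has 5 edges, so the height is 5.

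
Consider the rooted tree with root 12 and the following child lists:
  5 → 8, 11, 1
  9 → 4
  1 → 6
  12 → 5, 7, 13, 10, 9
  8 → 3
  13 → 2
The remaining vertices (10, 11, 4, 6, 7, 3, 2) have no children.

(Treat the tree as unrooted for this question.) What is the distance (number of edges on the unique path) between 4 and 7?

3

4–9–12–7: 3 edges.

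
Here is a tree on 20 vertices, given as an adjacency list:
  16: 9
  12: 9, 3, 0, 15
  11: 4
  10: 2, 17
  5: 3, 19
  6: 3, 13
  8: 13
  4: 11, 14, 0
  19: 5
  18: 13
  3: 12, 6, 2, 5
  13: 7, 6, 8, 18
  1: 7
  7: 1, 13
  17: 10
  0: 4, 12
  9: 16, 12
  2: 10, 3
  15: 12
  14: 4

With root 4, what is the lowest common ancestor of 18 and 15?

12

Path 18→root: 18 13 6 3 12 0 4; path 15→root: 15 12 0 4.
First common node: 12.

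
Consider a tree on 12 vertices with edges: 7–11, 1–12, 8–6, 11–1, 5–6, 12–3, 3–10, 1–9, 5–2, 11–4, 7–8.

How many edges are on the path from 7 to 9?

3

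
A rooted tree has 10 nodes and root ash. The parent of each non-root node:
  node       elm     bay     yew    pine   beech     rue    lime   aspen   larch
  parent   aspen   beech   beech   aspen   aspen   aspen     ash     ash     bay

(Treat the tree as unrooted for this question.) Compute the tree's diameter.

5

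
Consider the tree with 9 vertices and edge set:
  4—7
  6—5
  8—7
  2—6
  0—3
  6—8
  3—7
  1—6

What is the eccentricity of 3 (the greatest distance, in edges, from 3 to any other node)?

4

Distances from 3 peak at 4, attained at 1 (2, 5 also at distance 4).
3–7–8–6–1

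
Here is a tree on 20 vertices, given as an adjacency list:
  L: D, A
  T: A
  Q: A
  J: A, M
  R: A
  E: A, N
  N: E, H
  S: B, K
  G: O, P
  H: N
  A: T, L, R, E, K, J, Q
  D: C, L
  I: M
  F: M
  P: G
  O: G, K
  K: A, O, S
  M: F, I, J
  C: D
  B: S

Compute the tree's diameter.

A longest path is P–G–O–K–A–E–N–H, with 7 edges.

7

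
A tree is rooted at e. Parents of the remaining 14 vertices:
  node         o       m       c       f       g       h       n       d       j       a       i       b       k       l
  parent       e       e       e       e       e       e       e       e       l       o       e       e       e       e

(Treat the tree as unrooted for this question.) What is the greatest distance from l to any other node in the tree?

3

A farthest node from l is a.
The path l-e-o-a has 3 edges.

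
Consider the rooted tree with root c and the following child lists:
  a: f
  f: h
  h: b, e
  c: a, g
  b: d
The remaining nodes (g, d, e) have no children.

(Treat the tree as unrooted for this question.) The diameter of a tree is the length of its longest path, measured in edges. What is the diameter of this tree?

A longest path is g – c – a – f – h – b – d, with 6 edges.

6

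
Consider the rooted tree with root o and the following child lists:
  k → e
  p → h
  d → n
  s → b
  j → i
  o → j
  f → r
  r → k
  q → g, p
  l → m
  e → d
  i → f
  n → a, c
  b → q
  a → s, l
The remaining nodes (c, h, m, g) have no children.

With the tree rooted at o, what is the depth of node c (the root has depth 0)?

Climbing from c to the root: c → n → d → e → k → r → f → i → j → o. That's 9 steps.

9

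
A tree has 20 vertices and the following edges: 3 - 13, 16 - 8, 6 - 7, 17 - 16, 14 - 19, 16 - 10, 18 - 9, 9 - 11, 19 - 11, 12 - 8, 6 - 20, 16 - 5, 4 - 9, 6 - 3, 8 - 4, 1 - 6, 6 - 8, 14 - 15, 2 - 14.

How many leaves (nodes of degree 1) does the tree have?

Exactly 11 nodes have a single neighbour: 1, 2, 5, 7, 10, 12, 13, 15, 17, 18, 20.

11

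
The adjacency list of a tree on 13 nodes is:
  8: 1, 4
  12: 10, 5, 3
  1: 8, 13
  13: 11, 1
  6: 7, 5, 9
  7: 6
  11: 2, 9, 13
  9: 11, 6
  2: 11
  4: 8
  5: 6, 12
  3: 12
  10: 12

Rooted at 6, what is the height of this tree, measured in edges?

6

4 sits deepest: 6–9–11–13–1–8–4 — 6 edges from the root.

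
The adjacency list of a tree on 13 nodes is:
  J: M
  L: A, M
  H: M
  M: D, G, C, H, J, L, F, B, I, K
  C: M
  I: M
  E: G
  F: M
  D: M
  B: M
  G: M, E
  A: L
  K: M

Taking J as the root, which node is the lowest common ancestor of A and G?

Ancestors of A (toward the root): A, L, M, J.
Ancestors of G: G, M, J.
The deepest node appearing in both lists is M.

M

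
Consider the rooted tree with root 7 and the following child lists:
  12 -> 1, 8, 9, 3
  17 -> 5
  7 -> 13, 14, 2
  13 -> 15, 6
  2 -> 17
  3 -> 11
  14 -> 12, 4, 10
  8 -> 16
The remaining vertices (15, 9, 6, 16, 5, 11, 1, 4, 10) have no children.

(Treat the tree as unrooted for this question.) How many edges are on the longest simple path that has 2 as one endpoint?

5

A farthest node from 2 is 11 (16 also at distance 5).
The path 2–7–14–12–3–11 has 5 edges.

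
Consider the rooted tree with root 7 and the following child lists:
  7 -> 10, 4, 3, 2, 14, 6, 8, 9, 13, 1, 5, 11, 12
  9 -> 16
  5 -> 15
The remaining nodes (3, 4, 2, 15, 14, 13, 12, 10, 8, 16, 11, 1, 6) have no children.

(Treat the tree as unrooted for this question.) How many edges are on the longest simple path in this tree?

BFS from 16 reaches 15 last, at distance 4; BFS from 15 confirms no node is farther.
Path: 16-9-7-5-15.

4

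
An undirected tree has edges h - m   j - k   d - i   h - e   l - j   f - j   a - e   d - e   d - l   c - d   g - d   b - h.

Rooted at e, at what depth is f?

e – d – l – j – f — 4 edges.

4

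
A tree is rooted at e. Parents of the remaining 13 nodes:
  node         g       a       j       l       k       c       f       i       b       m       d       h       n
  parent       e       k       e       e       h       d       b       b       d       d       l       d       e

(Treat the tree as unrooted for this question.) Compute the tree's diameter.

A longest path is g – e – l – d – h – k – a, with 6 edges.

6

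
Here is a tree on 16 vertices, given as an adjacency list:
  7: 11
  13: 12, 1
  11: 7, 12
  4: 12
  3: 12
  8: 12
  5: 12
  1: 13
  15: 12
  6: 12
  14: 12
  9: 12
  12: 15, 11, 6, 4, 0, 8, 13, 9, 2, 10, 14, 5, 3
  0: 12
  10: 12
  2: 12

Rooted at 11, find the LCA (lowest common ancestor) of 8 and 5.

12

Ancestors of 8 (toward the root): 8, 12, 11.
Ancestors of 5: 5, 12, 11.
The deepest node appearing in both lists is 12.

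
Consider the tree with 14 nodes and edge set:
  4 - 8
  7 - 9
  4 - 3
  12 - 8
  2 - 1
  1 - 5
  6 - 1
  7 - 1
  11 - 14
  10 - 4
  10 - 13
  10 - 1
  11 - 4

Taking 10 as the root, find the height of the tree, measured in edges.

3

A deepest node is 14, reached by 10–4–11–14.
That path has 3 edges, so the height is 3.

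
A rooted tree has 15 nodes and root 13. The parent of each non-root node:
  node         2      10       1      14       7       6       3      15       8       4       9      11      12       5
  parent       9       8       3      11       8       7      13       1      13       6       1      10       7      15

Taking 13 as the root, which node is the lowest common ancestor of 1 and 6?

13

1's ancestor chain is 1, 3, 13 and 6's is 6, 7, 8, 13; they first meet at 13.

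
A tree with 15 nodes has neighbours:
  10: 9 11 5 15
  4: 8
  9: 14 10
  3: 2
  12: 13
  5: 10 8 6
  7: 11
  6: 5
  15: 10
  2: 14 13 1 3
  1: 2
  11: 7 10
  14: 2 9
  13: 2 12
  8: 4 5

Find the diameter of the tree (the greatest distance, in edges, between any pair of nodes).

8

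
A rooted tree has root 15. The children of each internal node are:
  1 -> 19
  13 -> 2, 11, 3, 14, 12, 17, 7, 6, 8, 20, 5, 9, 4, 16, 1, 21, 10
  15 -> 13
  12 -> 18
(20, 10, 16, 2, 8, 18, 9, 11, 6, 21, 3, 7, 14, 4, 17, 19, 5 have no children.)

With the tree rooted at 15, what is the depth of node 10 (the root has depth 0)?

2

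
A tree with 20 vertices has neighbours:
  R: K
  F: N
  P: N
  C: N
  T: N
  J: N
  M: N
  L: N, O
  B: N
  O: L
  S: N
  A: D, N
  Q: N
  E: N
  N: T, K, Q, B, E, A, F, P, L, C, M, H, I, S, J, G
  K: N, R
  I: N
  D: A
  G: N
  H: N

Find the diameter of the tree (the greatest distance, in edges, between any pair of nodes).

A longest path is D-A-N-L-O, with 4 edges.

4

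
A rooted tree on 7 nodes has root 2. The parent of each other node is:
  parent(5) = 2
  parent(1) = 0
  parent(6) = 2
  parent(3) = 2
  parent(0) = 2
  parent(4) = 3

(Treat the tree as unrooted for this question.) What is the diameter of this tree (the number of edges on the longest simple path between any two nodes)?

4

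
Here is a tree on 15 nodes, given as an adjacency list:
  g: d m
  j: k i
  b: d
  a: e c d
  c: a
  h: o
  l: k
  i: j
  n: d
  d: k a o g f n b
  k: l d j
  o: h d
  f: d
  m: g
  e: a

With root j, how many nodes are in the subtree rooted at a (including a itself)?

The subtree rooted at a contains: a, e, c — 3 nodes.

3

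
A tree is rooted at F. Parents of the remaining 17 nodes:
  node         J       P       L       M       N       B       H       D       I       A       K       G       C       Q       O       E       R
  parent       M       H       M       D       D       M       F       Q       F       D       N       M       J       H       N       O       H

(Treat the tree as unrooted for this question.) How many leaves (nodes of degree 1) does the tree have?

10

Exactly 10 nodes have a single neighbour: A, B, C, E, G, I, K, L, P, R.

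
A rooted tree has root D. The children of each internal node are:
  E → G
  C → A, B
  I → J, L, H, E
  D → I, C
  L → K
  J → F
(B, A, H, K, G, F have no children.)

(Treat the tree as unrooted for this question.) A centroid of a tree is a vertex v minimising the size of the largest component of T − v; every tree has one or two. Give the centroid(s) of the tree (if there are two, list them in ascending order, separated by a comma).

If I is removed the pieces have sizes 4, 2, 2, 2, 1, all ≤ ⌊12/2⌋ = 6.
Every other node leaves some component of size > 6, so the centroid is unique.

I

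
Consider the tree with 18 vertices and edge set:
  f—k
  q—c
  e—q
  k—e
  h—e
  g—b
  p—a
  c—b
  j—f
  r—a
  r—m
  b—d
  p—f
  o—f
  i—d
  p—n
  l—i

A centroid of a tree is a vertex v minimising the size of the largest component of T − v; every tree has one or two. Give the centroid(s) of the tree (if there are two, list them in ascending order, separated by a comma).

Delete k: the remaining components have sizes 9, 8. Max 9 ≤ 9, so k is a centroid.
e is adjacent to k and is also a centroid (the largest component after removing it is likewise 9).

e, k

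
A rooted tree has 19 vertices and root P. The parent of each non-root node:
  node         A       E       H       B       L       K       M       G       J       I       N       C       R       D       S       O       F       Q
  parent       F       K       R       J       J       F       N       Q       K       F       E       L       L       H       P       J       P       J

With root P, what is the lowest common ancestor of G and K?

G's ancestor chain is G, Q, J, K, F, P and K's is K, F, P; they first meet at K.

K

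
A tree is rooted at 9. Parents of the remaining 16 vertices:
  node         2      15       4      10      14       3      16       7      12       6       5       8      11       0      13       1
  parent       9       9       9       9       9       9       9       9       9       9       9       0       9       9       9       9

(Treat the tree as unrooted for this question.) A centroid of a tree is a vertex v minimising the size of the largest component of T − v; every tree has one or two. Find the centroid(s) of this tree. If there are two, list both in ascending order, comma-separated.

9

If 9 is removed the pieces have sizes 2, 1, 1, 1, 1, 1, 1, 1, 1, 1, 1, 1, 1, 1, 1, all ≤ ⌊17/2⌋ = 8.
No neighbour of 9 does as well, so 9 is the unique centroid.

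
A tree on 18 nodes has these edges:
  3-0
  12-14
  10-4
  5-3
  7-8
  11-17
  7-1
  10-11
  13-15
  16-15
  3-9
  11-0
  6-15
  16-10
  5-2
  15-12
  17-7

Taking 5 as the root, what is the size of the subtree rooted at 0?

Descendants of 0 (including itself): 0, 11, 10, 17, 4, 16, 7, 15, 1, 8, 13, 6, 12, 14. That's 14.

14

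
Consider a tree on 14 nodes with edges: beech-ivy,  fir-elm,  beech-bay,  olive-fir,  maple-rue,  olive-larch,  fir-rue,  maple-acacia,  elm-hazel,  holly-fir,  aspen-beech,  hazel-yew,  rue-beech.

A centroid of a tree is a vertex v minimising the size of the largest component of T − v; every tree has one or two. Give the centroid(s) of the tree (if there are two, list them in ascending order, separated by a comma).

If fir is removed the pieces have sizes 7, 3, 2, 1, all ≤ ⌊14/2⌋ = 7.
rue is adjacent to fir and is also a centroid (the largest component after removing it is likewise 7).

fir, rue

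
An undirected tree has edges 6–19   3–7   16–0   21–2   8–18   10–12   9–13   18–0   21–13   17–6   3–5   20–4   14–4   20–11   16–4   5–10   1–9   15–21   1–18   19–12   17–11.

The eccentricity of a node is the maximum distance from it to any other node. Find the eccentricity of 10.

15

The node farthest from 10 is 15 (2 also at distance 15), via 10–12–19–6–17–11–20–4–16–0–18–1–9–13–21–15 — 15 edges.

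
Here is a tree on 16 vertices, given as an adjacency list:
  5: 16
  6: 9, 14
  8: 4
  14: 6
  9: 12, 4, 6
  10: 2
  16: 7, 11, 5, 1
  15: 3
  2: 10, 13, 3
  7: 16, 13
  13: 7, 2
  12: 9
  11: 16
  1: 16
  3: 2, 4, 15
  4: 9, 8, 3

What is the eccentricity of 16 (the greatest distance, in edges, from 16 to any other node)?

8

The node farthest from 16 is 14, via 16–7–13–2–3–4–9–6–14 — 8 edges.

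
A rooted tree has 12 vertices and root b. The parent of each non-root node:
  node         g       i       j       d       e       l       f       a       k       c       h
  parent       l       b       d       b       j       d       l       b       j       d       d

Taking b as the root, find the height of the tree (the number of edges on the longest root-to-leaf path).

3

f sits deepest: b–d–l–f — 3 edges from the root.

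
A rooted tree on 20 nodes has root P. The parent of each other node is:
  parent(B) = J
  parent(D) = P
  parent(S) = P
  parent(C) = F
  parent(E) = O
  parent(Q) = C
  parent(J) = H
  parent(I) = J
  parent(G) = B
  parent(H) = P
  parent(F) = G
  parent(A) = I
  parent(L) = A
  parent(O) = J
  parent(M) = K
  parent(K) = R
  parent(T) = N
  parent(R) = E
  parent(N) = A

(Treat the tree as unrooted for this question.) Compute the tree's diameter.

A longest path is M – K – R – E – O – J – B – G – F – C – Q, with 10 edges.

10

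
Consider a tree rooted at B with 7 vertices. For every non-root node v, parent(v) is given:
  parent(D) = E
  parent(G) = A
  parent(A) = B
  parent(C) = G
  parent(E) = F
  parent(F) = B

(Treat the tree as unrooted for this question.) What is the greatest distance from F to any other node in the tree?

A farthest node from F is C.
The path F – B – A – G – C has 4 edges.

4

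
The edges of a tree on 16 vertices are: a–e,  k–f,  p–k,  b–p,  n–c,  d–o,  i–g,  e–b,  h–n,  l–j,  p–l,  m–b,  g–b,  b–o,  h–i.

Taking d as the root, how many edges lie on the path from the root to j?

d – o – b – p – l – j — 5 edges.

5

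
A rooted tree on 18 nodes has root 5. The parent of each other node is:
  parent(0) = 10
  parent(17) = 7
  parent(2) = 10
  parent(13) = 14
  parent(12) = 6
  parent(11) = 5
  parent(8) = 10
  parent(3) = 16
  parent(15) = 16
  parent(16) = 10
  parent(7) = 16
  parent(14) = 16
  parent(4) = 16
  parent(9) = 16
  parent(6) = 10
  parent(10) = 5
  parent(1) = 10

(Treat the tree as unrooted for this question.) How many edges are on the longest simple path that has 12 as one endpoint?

5

The node farthest from 12 is 13 (17 also at distance 5), via 12 – 6 – 10 – 16 – 14 – 13 — 5 edges.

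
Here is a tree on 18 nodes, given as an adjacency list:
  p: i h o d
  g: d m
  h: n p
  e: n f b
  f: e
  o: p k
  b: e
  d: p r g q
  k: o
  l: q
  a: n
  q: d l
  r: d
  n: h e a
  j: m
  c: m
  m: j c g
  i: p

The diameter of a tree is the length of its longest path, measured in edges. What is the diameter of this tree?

8

A longest path is f - e - n - h - p - d - g - m - j, with 8 edges.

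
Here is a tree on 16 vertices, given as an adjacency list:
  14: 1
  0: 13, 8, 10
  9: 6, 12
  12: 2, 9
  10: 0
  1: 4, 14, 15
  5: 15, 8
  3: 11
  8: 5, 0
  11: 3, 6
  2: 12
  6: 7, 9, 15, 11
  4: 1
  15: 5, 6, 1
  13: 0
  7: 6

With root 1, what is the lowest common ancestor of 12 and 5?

Path 12→root: 12 9 6 15 1; path 5→root: 5 15 1.
First common node: 15.

15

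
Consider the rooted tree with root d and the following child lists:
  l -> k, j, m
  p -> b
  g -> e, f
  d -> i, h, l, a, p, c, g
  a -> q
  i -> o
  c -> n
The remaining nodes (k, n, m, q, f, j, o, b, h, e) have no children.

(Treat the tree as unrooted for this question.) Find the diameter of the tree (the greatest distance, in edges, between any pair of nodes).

4

Starting from n, a farthest node is b at distance 4.
One longest path: n–c–d–p–b.
So the diameter is 4.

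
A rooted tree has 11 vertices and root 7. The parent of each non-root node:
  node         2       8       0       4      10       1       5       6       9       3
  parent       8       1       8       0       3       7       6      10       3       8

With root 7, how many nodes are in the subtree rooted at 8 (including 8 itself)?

8's subtree: {8, 3, 0, 2, 10, 9, 4, 6, 5}, size 9.

9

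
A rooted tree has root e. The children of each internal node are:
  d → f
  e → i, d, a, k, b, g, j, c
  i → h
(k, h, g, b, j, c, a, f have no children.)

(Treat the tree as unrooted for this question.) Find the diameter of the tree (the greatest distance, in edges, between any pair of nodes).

4

A longest path is h–i–e–d–f, with 4 edges.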